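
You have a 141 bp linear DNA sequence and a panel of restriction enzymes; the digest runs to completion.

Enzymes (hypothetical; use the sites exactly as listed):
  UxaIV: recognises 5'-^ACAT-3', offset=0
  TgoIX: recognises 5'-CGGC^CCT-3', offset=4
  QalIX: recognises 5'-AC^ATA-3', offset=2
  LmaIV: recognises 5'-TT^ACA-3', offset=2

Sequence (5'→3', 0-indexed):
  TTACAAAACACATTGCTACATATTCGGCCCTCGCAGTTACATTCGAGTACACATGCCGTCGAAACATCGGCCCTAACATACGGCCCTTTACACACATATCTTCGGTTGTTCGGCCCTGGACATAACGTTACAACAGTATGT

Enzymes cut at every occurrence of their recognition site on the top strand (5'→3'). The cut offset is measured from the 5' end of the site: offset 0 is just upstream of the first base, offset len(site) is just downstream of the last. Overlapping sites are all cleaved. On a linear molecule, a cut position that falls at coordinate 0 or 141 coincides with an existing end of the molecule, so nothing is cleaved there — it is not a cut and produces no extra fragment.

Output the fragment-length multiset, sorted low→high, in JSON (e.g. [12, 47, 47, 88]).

Site scan:
  UxaIV ACAT/0: at [9, 17, 38, 50, 63, 75, 93, 119] ⇒ [9, 17, 38, 50, 63, 75, 93, 119]
  TgoIX CGGCCCT/4: at [24, 67, 80, 110] ⇒ [28, 71, 84, 114]
  QalIX ACATA/2: at [17, 75, 93, 119] ⇒ [19, 77, 95, 121]
  LmaIV TTACA/2: at [0, 36, 87, 127] ⇒ [2, 38, 89, 129]

Pooled cuts: [2, 9, 17, 19, 28, 38, 50, 63, 71, 75, 77, 84, 89, 93, 95, 114, 119, 121, 129]

Fragment lengths:
  [0,2): 2 bp
  [2,9): 7 bp
  [9,17): 8 bp
  [17,19): 2 bp
  [19,28): 9 bp
  [28,38): 10 bp
  [38,50): 12 bp
  [50,63): 13 bp
  [63,71): 8 bp
  [71,75): 4 bp
  [75,77): 2 bp
  [77,84): 7 bp
  [84,89): 5 bp
  [89,93): 4 bp
  [93,95): 2 bp
  [95,114): 19 bp
  [114,119): 5 bp
  [119,121): 2 bp
  [121,129): 8 bp
  [129,141): 12 bp

[2,2,2,2,2,4,4,5,5,7,7,8,8,8,9,10,12,12,13,19]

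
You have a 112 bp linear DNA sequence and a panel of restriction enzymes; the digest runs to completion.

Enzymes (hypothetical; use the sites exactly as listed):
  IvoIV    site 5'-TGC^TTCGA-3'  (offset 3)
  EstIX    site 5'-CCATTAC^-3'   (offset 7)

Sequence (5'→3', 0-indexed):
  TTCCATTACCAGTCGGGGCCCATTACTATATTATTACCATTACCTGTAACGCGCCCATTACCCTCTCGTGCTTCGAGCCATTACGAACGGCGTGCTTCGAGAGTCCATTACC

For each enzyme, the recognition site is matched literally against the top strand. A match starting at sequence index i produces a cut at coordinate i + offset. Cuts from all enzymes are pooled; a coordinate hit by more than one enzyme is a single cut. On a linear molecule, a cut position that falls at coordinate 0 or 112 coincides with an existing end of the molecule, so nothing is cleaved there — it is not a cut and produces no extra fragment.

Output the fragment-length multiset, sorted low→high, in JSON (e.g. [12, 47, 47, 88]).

[1,9,10,11,13,16,17,17,18]

Per-enzyme occurrences:
  IvoIV (TGCTTCGA, off=3): starts [68, 92] → cuts [71, 95]
  EstIX (CCATTAC, off=7): starts [2, 19, 36, 54, 77, 104] → cuts [9, 26, 43, 61, 84, 111]

All cut coordinates (distinct, sorted): [9, 26, 43, 61, 71, 84, 95, 111]

Fragment lengths:
  [0,9): 9 bp
  [9,26): 17 bp
  [26,43): 17 bp
  [43,61): 18 bp
  [61,71): 10 bp
  [71,84): 13 bp
  [84,95): 11 bp
  [95,111): 16 bp
  [111,112): 1 bp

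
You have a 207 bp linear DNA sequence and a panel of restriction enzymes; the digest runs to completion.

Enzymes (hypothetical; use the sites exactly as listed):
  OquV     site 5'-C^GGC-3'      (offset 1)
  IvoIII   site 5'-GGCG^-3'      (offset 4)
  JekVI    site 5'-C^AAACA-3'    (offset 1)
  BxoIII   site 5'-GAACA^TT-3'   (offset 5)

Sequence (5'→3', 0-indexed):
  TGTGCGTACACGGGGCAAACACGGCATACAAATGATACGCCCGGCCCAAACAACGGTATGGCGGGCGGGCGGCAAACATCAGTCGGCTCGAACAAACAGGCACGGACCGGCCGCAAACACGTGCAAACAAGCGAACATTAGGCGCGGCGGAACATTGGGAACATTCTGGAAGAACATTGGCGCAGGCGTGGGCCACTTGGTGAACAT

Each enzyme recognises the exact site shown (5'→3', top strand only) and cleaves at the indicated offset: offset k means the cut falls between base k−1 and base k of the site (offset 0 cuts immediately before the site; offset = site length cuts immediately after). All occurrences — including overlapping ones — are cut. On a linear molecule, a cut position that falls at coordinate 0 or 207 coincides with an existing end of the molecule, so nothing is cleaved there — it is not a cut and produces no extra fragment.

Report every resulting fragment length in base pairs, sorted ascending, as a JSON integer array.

[1,1,2,3,4,4,5,5,6,6,6,6,7,9,9,10,11,13,13,15,16,16,19,20]

Scan for sites:
  OquV (CGGC, off=1): starts [21, 41, 69, 83, 107, 144] → cuts [22, 42, 70, 84, 108, 145]
  IvoIII (GGCG, off=4): starts [59, 63, 67, 140, 145, 178, 184] → cuts [63, 67, 71, 144, 149, 182, 188]
  JekVI (CAAACA, off=1): starts [15, 46, 72, 92, 113, 123] → cuts [16, 47, 73, 93, 114, 124]
  BxoIII (GAACATT, off=5): starts [132, 149, 158, 171] → cuts [137, 154, 163, 176]

Pooled cuts: [16, 22, 42, 47, 63, 67, 70, 71, 73, 84, 93, 108, 114, 124, 137, 144, 145, 149, 154, 163, 176, 182, 188]

Fragment lengths:
  [0,16): 16 bp
  [16,22): 6 bp
  [22,42): 20 bp
  [42,47): 5 bp
  [47,63): 16 bp
  [63,67): 4 bp
  [67,70): 3 bp
  [70,71): 1 bp
  [71,73): 2 bp
  [73,84): 11 bp
  [84,93): 9 bp
  [93,108): 15 bp
  [108,114): 6 bp
  [114,124): 10 bp
  [124,137): 13 bp
  [137,144): 7 bp
  [144,145): 1 bp
  [145,149): 4 bp
  [149,154): 5 bp
  [154,163): 9 bp
  [163,176): 13 bp
  [176,182): 6 bp
  [182,188): 6 bp
  [188,207): 19 bp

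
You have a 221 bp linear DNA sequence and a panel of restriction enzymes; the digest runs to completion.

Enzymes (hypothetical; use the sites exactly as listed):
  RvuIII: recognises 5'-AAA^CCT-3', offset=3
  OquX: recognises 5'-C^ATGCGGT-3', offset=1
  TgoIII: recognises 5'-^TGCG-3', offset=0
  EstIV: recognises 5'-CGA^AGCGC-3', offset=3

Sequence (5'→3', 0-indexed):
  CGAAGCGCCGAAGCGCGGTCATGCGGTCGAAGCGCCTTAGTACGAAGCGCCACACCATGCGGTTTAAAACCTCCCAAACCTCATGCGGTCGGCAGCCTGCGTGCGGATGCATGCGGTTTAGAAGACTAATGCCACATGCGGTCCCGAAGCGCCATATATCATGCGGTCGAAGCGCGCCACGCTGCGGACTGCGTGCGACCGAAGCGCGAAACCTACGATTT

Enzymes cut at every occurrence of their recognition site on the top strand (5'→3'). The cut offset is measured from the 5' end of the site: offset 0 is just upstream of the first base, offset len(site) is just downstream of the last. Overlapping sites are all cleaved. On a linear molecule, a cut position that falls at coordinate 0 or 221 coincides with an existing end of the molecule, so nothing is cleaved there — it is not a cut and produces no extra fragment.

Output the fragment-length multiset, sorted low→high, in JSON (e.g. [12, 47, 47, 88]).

[1,1,1,1,1,1,3,4,4,4,7,8,9,9,9,9,9,9,9,10,11,11,12,12,13,14,15,24]

Per-enzyme occurrences:
  RvuIII (AAACCT, off=3): starts [66, 75, 208] → cuts [69, 78, 211]
  OquX (CATGCGGT, off=1): starts [19, 55, 81, 109, 134, 159] → cuts [20, 56, 82, 110, 135, 160]
  TgoIII (TGCG, off=0): starts [21, 57, 83, 97, 101, 111, 136, 161, 182, 189, 193] → cuts [21, 57, 83, 97, 101, 111, 136, 161, 182, 189, 193]
  EstIV (CGAAGCGC, off=3): starts [0, 8, 27, 42, 144, 167, 199] → cuts [3, 11, 30, 45, 147, 170, 202]

Pooled cuts: [3, 11, 20, 21, 30, 45, 56, 57, 69, 78, 82, 83, 97, 101, 110, 111, 135, 136, 147, 160, 161, 170, 182, 189, 193, 202, 211]

Fragments:
  [0,3): 3 bp
  [3,11): 8 bp
  [11,20): 9 bp
  [20,21): 1 bp
  [21,30): 9 bp
  [30,45): 15 bp
  [45,56): 11 bp
  [56,57): 1 bp
  [57,69): 12 bp
  [69,78): 9 bp
  [78,82): 4 bp
  [82,83): 1 bp
  [83,97): 14 bp
  [97,101): 4 bp
  [101,110): 9 bp
  [110,111): 1 bp
  [111,135): 24 bp
  [135,136): 1 bp
  [136,147): 11 bp
  [147,160): 13 bp
  [160,161): 1 bp
  [161,170): 9 bp
  [170,182): 12 bp
  [182,189): 7 bp
  [189,193): 4 bp
  [193,202): 9 bp
  [202,211): 9 bp
  [211,221): 10 bp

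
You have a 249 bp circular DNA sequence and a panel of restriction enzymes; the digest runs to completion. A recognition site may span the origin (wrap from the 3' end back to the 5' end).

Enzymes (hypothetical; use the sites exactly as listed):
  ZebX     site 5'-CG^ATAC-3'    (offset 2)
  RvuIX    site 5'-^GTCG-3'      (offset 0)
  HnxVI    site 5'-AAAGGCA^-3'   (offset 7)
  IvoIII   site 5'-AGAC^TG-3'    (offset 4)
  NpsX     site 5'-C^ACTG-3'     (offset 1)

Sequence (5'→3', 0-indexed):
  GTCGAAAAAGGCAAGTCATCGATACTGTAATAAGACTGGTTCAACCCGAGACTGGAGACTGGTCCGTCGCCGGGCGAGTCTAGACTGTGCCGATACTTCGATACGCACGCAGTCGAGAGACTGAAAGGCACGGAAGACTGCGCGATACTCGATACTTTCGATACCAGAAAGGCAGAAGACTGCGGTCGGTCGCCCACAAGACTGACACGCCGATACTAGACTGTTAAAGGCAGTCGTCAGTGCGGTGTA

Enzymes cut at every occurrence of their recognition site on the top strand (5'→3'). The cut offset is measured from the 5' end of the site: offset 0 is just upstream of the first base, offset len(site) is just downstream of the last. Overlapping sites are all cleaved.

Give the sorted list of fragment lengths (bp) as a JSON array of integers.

[4,4,6,6,6,7,7,7,8,8,8,9,9,9,10,10,11,11,13,14,14,15,16,17,20]

Site scan:
  ZebX CGATAC/2: at [19, 90, 98, 142, 149, 158, 210] ⇒ [21, 92, 100, 144, 151, 160, 212]
  RvuIX GTCG/0: at [0, 65, 111, 184, 188, 232] ⇒ [0, 65, 111, 184, 188, 232]
  HnxVI AAAGGCA/7: at [6, 123, 167, 225] ⇒ [13, 130, 174, 232]
  IvoIII AGACTG/4: at [32, 48, 55, 81, 117, 134, 176, 198, 217] ⇒ [36, 52, 59, 85, 121, 138, 180, 202, 221]
  NpsX (CACTG, off=1): no sites

All cut coordinates (distinct, sorted): [0, 13, 21, 36, 52, 59, 65, 85, 92, 100, 111, 121, 130, 138, 144, 151, 160, 174, 180, 184, 188, 202, 212, 221, 232]

Fragments:
  0→13: 13 bp
  13→21: 8 bp
  21→36: 15 bp
  36→52: 16 bp
  52→59: 7 bp
  59→65: 6 bp
  65→85: 20 bp
  85→92: 7 bp
  92→100: 8 bp
  100→111: 11 bp
  111→121: 10 bp
  121→130: 9 bp
  130→138: 8 bp
  138→144: 6 bp
  144→151: 7 bp
  151→160: 9 bp
  160→174: 14 bp
  174→180: 6 bp
  180→184: 4 bp
  184→188: 4 bp
  188→202: 14 bp
  202→212: 10 bp
  212→221: 9 bp
  221→232: 11 bp
  232→0 (wrap): 249-232+0 = 17 bp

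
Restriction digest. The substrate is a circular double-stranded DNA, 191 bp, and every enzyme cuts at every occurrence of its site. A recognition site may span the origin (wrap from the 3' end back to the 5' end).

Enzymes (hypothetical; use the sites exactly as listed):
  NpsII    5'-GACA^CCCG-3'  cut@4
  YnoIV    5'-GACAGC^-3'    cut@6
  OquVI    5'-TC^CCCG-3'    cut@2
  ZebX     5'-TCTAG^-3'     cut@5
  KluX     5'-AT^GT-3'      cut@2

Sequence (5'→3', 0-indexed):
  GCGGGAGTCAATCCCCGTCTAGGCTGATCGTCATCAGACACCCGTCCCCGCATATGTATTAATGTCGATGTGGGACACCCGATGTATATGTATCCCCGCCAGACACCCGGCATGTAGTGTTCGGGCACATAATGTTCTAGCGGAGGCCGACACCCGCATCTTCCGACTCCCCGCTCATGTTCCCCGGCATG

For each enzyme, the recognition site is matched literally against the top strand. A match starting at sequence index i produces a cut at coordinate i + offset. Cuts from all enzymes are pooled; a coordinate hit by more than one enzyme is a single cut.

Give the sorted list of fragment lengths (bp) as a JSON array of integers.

[4,5,6,6,6,6,7,8,8,8,9,9,9,11,12,17,18,20,22]

Site scan:
  NpsII GACACCCG/4: at [36, 73, 101, 148] ⇒ [40, 77, 105, 152]
  YnoIV (GACAGC, off=6): no sites
  OquVI TCCCCG/2: at [11, 44, 92, 167, 180] ⇒ [13, 46, 94, 169, 182]
  ZebX TCTAG/5: at [17, 135] ⇒ [22, 140]
  KluX ATGT/2: at [53, 61, 67, 81, 87, 111, 131, 176] ⇒ [55, 63, 69, 83, 89, 113, 133, 178]

All cut coordinates (distinct, sorted): [13, 22, 40, 46, 55, 63, 69, 77, 83, 89, 94, 105, 113, 133, 140, 152, 169, 178, 182]

Fragment lengths:
  13→22: 9 bp
  22→40: 18 bp
  40→46: 6 bp
  46→55: 9 bp
  55→63: 8 bp
  63→69: 6 bp
  69→77: 8 bp
  77→83: 6 bp
  83→89: 6 bp
  89→94: 5 bp
  94→105: 11 bp
  105→113: 8 bp
  113→133: 20 bp
  133→140: 7 bp
  140→152: 12 bp
  152→169: 17 bp
  169→178: 9 bp
  178→182: 4 bp
  182→13 (wrap): 191-182+13 = 22 bp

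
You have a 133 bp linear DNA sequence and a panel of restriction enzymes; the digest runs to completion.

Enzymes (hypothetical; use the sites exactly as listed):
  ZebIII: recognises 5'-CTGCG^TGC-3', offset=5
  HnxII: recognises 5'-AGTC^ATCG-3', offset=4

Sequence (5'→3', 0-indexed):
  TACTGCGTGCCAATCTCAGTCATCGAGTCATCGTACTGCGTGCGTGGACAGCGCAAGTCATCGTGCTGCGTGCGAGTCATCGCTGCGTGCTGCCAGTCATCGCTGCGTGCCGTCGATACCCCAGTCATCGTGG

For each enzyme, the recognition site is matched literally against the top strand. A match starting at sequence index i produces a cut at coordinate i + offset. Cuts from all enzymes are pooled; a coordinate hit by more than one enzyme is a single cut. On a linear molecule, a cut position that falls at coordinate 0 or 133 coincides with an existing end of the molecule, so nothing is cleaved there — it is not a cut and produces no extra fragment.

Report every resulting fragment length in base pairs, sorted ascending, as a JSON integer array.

[7,7,8,8,9,9,11,11,11,14,19,19]

Scan for sites:
  ZebIII CTGCGTGC/5: at [2, 35, 65, 82, 102] ⇒ [7, 40, 70, 87, 107]
  HnxII AGTCATCG/4: at [17, 25, 55, 74, 94, 122] ⇒ [21, 29, 59, 78, 98, 126]

Pooled cuts: [7, 21, 29, 40, 59, 70, 78, 87, 98, 107, 126]

Fragment lengths:
  [0,7): 7 bp
  [7,21): 14 bp
  [21,29): 8 bp
  [29,40): 11 bp
  [40,59): 19 bp
  [59,70): 11 bp
  [70,78): 8 bp
  [78,87): 9 bp
  [87,98): 11 bp
  [98,107): 9 bp
  [107,126): 19 bp
  [126,133): 7 bp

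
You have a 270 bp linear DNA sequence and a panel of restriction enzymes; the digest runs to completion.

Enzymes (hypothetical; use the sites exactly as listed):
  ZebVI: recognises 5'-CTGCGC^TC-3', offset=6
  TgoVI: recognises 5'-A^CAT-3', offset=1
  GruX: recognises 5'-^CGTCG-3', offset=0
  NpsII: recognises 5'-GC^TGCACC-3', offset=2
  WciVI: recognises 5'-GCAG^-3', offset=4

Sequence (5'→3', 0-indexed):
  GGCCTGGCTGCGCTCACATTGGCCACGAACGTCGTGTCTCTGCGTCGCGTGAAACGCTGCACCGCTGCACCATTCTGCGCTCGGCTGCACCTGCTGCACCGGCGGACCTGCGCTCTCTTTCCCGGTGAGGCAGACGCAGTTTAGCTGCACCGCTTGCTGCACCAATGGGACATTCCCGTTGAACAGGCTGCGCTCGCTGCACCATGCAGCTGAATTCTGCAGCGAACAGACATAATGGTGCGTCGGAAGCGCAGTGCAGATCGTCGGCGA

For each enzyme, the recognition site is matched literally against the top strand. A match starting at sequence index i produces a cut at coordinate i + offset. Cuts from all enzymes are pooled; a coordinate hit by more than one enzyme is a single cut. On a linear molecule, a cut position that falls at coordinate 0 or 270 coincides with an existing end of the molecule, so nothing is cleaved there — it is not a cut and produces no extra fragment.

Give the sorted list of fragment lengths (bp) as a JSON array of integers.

[2,3,4,5,5,6,6,8,8,9,9,10,12,12,13,13,13,13,13,14,15,15,19,20,23]

Per-enzyme occurrences:
  ZebVI (CTGCGCTC, off=6): starts [7, 74, 107, 187] → cuts [13, 80, 113, 193]
  TgoVI (ACAT, off=1): starts [15, 169, 229] → cuts [16, 170, 230]
  GruX (CGTCG, off=0): starts [29, 42, 240, 261] → cuts [29, 42, 240, 261]
  NpsII (GCTGCACC, off=2): starts [55, 63, 83, 92, 143, 155, 195] → cuts [57, 65, 85, 94, 145, 157, 197]
  WciVI (GCAG, off=4): starts [129, 135, 205, 218, 250, 255] → cuts [133, 139, 209, 222, 254, 259]

All cut coordinates (distinct, sorted): [13, 16, 29, 42, 57, 65, 80, 85, 94, 113, 133, 139, 145, 157, 170, 193, 197, 209, 222, 230, 240, 254, 259, 261]

Fragments:
  [0,13): 13 bp
  [13,16): 3 bp
  [16,29): 13 bp
  [29,42): 13 bp
  [42,57): 15 bp
  [57,65): 8 bp
  [65,80): 15 bp
  [80,85): 5 bp
  [85,94): 9 bp
  [94,113): 19 bp
  [113,133): 20 bp
  [133,139): 6 bp
  [139,145): 6 bp
  [145,157): 12 bp
  [157,170): 13 bp
  [170,193): 23 bp
  [193,197): 4 bp
  [197,209): 12 bp
  [209,222): 13 bp
  [222,230): 8 bp
  [230,240): 10 bp
  [240,254): 14 bp
  [254,259): 5 bp
  [259,261): 2 bp
  [261,270): 9 bp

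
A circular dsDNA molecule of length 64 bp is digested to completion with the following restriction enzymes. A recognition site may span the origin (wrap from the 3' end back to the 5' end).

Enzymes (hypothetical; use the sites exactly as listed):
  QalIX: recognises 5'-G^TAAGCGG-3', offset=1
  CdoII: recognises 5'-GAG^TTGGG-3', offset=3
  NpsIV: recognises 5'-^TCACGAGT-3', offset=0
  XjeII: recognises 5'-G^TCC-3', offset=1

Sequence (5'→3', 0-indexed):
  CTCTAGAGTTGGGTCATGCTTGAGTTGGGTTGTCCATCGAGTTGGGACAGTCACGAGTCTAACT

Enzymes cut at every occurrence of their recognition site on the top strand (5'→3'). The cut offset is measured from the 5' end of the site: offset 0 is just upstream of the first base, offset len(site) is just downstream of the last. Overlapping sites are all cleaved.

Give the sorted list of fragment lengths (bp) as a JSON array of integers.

[8,9,9,16,22]

Per-enzyme occurrences:
  QalIX (GTAAGCGG, off=1): no sites
  CdoII GAGTTGGG/3: at [5, 21, 38] ⇒ [8, 24, 41]
  NpsIV TCACGAGT/0: at [50] ⇒ [50]
  XjeII GTCC/1: at [31] ⇒ [32]

Pooled cuts: [8, 24, 32, 41, 50]

Fragments:
  8→24: 16 bp
  24→32: 8 bp
  32→41: 9 bp
  41→50: 9 bp
  50→8 (wrap): 64-50+8 = 22 bp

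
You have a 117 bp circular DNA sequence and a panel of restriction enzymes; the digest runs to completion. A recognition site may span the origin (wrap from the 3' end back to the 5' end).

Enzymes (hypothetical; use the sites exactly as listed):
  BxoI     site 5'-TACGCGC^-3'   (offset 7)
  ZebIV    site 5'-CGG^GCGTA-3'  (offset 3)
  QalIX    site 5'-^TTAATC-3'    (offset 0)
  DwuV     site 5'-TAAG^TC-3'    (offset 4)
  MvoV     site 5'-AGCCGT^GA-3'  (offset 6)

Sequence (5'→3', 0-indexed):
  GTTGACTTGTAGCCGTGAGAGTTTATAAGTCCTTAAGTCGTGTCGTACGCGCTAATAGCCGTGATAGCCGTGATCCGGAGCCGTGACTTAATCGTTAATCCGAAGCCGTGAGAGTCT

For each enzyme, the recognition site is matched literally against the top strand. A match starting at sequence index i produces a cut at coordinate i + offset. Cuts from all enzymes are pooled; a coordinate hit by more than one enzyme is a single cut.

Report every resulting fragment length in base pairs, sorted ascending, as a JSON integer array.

[3,7,8,9,10,13,13,15,15,24]

Site scan:
  BxoI TACGCGC/7: at [45] ⇒ [52]
  ZebIV (CGGGCGTA, off=3): no sites
  QalIX TTAATC/0: at [87, 94] ⇒ [87, 94]
  DwuV TAAGTC/4: at [25, 33] ⇒ [29, 37]
  MvoV AGCCGTGA/6: at [10, 56, 65, 78, 103] ⇒ [16, 62, 71, 84, 109]

All cut coordinates (distinct, sorted): [16, 29, 37, 52, 62, 71, 84, 87, 94, 109]

Fragment lengths:
  16→29: 13 bp
  29→37: 8 bp
  37→52: 15 bp
  52→62: 10 bp
  62→71: 9 bp
  71→84: 13 bp
  84→87: 3 bp
  87→94: 7 bp
  94→109: 15 bp
  109→16 (wrap): 117-109+16 = 24 bp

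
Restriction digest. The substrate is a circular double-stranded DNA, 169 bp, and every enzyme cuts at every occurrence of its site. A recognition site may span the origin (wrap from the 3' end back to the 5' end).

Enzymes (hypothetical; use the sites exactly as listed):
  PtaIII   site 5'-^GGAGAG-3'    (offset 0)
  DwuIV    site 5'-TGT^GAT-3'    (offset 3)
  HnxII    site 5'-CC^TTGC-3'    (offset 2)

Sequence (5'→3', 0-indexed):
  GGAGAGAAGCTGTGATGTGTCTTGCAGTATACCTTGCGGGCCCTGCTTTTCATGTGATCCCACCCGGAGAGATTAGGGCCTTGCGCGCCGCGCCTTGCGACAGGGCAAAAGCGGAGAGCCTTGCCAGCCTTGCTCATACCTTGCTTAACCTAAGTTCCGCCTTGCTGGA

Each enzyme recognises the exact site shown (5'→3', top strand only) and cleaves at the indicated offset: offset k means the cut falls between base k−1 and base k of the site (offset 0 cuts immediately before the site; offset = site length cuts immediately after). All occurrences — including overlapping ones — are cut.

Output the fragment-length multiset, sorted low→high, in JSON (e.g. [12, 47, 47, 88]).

Site scan:
  PtaIII GGAGAG/0: at [0, 65, 112] ⇒ [0, 65, 112]
  DwuIV TGTGAT/3: at [10, 52] ⇒ [13, 55]
  HnxII CCTTGC/2: at [31, 78, 92, 118, 127, 138, 159] ⇒ [33, 80, 94, 120, 129, 140, 161]

Pooled cuts: [0, 13, 33, 55, 65, 80, 94, 112, 120, 129, 140, 161]

Fragment lengths:
  0→13: 13 bp
  13→33: 20 bp
  33→55: 22 bp
  55→65: 10 bp
  65→80: 15 bp
  80→94: 14 bp
  94→112: 18 bp
  112→120: 8 bp
  120→129: 9 bp
  129→140: 11 bp
  140→161: 21 bp
  161→0 (wrap): 169-161+0 = 8 bp

[8,8,9,10,11,13,14,15,18,20,21,22]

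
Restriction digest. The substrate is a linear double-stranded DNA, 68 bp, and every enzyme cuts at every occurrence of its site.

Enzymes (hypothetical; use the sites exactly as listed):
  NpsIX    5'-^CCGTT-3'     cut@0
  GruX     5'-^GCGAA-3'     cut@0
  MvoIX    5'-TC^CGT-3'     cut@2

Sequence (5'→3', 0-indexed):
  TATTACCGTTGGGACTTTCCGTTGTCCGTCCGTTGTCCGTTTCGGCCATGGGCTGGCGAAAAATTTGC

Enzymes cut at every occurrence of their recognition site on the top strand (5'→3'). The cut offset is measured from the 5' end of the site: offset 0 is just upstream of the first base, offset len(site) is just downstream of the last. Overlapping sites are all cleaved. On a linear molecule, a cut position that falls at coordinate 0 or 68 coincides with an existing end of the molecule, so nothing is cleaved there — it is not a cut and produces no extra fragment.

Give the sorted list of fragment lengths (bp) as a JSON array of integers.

[1,1,1,3,5,6,7,13,13,18]

Per-enzyme occurrences:
  NpsIX (CCGTT, off=0): starts [5, 18, 29, 36] → cuts [5, 18, 29, 36]
  GruX (GCGAA, off=0): starts [55] → cuts [55]
  MvoIX (TCCGT, off=2): starts [17, 24, 28, 35] → cuts [19, 26, 30, 37]

All cut coordinates (distinct, sorted): [5, 18, 19, 26, 29, 30, 36, 37, 55]

Fragment lengths:
  [0,5): 5 bp
  [5,18): 13 bp
  [18,19): 1 bp
  [19,26): 7 bp
  [26,29): 3 bp
  [29,30): 1 bp
  [30,36): 6 bp
  [36,37): 1 bp
  [37,55): 18 bp
  [55,68): 13 bp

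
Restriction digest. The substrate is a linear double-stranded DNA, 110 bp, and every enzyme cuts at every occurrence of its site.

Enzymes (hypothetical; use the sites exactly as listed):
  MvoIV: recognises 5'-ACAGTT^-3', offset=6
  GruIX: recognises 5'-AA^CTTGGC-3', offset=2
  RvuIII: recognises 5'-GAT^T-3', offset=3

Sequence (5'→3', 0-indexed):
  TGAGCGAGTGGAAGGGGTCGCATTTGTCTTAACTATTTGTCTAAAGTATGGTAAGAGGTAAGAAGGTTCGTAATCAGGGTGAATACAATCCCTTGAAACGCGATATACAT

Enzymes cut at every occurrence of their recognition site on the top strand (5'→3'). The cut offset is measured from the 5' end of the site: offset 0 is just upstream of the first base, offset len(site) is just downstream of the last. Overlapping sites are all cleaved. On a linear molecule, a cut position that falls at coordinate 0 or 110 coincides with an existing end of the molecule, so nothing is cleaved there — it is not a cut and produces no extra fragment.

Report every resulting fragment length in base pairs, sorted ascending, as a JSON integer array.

Scan for sites:
  MvoIV (ACAGTT, off=6): no sites
  GruIX (AACTTGGC, off=2): no sites
  RvuIII (GATT, off=3): no sites

Pooled cuts: ∅

Fragments:
  no cuts → one linear fragment of 110 bp

[110]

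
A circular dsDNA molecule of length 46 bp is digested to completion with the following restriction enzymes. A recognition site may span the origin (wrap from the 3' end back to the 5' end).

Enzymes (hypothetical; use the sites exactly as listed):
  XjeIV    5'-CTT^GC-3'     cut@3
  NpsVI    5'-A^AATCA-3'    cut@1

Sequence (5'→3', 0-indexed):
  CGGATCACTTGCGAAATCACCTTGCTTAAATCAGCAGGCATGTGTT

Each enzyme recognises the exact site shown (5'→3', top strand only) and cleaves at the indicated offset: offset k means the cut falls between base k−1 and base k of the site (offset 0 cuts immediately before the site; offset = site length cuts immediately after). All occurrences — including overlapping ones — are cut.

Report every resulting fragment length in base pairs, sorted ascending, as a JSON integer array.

[4,5,9,28]

Scan for sites:
  XjeIV CTTGC/3: at [7, 20] ⇒ [10, 23]
  NpsVI AAATCA/1: at [13, 27] ⇒ [14, 28]

Pooled cuts: [10, 14, 23, 28]

Fragment lengths:
  10→14: 4 bp
  14→23: 9 bp
  23→28: 5 bp
  28→10 (wrap): 46-28+10 = 28 bp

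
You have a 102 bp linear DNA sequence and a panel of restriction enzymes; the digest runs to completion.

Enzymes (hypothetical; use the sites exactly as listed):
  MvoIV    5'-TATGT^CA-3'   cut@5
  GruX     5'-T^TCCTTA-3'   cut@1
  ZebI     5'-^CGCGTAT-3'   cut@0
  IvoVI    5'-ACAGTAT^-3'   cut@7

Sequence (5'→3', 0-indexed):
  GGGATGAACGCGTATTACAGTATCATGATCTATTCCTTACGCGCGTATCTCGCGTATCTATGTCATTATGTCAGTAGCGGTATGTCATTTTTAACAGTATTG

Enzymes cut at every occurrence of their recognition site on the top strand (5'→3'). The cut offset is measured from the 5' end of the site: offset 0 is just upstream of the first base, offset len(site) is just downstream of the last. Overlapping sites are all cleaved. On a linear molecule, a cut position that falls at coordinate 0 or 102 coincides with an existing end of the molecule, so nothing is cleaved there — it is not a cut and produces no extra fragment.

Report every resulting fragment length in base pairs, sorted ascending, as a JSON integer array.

[2,8,8,8,9,10,13,14,15,15]

Scan for sites:
  MvoIV TATGTCA/5: at [58, 66, 80] ⇒ [63, 71, 85]
  GruX TTCCTTA/1: at [32] ⇒ [33]
  ZebI CGCGTAT/0: at [8, 41, 50] ⇒ [8, 41, 50]
  IvoVI ACAGTAT/7: at [16, 93] ⇒ [23, 100]

Pooled cuts: [8, 23, 33, 41, 50, 63, 71, 85, 100]

Fragment lengths:
  [0,8): 8 bp
  [8,23): 15 bp
  [23,33): 10 bp
  [33,41): 8 bp
  [41,50): 9 bp
  [50,63): 13 bp
  [63,71): 8 bp
  [71,85): 14 bp
  [85,100): 15 bp
  [100,102): 2 bp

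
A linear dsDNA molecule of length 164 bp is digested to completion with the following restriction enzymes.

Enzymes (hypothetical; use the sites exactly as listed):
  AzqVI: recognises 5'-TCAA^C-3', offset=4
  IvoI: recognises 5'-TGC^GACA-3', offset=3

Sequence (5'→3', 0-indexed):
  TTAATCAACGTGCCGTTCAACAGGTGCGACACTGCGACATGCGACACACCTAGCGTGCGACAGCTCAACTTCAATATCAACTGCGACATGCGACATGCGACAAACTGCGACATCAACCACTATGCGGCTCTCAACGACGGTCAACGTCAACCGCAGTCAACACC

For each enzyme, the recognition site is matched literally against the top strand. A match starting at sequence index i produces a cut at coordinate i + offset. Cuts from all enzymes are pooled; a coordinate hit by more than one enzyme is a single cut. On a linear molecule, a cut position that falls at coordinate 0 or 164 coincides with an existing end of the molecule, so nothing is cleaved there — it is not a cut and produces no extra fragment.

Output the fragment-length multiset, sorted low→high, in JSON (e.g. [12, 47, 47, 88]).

[4,4,6,7,7,7,7,8,8,8,10,10,10,10,12,12,16,18]

Site scan:
  AzqVI (TCAAC, off=4): starts [4, 16, 64, 76, 112, 130, 140, 146, 156] → cuts [8, 20, 68, 80, 116, 134, 144, 150, 160]
  IvoI (TGCGACA, off=3): starts [24, 32, 39, 55, 81, 88, 95, 105] → cuts [27, 35, 42, 58, 84, 91, 98, 108]

All cut coordinates (distinct, sorted): [8, 20, 27, 35, 42, 58, 68, 80, 84, 91, 98, 108, 116, 134, 144, 150, 160]

Fragments:
  [0,8): 8 bp
  [8,20): 12 bp
  [20,27): 7 bp
  [27,35): 8 bp
  [35,42): 7 bp
  [42,58): 16 bp
  [58,68): 10 bp
  [68,80): 12 bp
  [80,84): 4 bp
  [84,91): 7 bp
  [91,98): 7 bp
  [98,108): 10 bp
  [108,116): 8 bp
  [116,134): 18 bp
  [134,144): 10 bp
  [144,150): 6 bp
  [150,160): 10 bp
  [160,164): 4 bp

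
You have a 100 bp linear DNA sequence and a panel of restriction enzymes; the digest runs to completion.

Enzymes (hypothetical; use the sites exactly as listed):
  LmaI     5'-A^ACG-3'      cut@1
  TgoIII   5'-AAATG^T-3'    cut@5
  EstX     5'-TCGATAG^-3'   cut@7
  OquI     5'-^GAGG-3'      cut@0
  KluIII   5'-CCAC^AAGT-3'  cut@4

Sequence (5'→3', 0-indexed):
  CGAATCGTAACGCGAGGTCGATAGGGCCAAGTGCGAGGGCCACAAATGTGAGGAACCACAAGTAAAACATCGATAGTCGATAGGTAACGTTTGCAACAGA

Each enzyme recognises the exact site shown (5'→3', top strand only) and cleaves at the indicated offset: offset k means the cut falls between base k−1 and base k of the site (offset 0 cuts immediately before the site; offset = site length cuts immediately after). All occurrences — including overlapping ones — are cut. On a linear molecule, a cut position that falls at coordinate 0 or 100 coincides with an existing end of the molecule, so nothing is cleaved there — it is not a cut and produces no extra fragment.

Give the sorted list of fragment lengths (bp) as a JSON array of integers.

Scan for sites:
  LmaI (AACG, off=1): starts [8, 85] → cuts [9, 86]
  TgoIII (AAATGT, off=5): starts [43] → cuts [48]
  EstX (TCGATAG, off=7): starts [17, 69, 76] → cuts [24, 76, 83]
  OquI (GAGG, off=0): starts [13, 34, 49] → cuts [13, 34, 49]
  KluIII (CCACAAGT, off=4): starts [55] → cuts [59]

Pooled cuts: [9, 13, 24, 34, 48, 49, 59, 76, 83, 86]

Fragment lengths:
  [0,9): 9 bp
  [9,13): 4 bp
  [13,24): 11 bp
  [24,34): 10 bp
  [34,48): 14 bp
  [48,49): 1 bp
  [49,59): 10 bp
  [59,76): 17 bp
  [76,83): 7 bp
  [83,86): 3 bp
  [86,100): 14 bp

[1,3,4,7,9,10,10,11,14,14,17]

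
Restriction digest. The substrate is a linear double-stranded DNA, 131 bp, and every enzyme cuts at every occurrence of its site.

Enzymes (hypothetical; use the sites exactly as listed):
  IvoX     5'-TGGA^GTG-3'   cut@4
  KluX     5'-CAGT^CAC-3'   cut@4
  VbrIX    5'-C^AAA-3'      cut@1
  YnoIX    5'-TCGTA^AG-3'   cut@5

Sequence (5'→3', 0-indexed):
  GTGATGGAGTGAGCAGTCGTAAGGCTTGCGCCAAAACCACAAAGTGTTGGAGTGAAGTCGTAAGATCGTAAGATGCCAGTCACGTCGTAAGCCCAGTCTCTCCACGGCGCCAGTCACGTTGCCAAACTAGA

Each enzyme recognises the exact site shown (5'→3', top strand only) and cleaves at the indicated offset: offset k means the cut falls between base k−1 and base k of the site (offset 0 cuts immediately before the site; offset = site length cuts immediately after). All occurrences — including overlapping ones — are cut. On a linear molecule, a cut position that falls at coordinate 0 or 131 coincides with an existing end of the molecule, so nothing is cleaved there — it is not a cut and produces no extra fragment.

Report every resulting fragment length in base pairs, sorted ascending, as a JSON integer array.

[8,8,8,8,9,9,10,11,11,11,13,25]

Scan for sites:
  IvoX TGGAGTG/4: at [4, 47] ⇒ [8, 51]
  KluX CAGTCAC/4: at [76, 110] ⇒ [80, 114]
  VbrIX CAAA/1: at [31, 39, 122] ⇒ [32, 40, 123]
  YnoIX TCGTAAG/5: at [16, 57, 65, 84] ⇒ [21, 62, 70, 89]

Pooled cuts: [8, 21, 32, 40, 51, 62, 70, 80, 89, 114, 123]

Fragment lengths:
  [0,8): 8 bp
  [8,21): 13 bp
  [21,32): 11 bp
  [32,40): 8 bp
  [40,51): 11 bp
  [51,62): 11 bp
  [62,70): 8 bp
  [70,80): 10 bp
  [80,89): 9 bp
  [89,114): 25 bp
  [114,123): 9 bp
  [123,131): 8 bp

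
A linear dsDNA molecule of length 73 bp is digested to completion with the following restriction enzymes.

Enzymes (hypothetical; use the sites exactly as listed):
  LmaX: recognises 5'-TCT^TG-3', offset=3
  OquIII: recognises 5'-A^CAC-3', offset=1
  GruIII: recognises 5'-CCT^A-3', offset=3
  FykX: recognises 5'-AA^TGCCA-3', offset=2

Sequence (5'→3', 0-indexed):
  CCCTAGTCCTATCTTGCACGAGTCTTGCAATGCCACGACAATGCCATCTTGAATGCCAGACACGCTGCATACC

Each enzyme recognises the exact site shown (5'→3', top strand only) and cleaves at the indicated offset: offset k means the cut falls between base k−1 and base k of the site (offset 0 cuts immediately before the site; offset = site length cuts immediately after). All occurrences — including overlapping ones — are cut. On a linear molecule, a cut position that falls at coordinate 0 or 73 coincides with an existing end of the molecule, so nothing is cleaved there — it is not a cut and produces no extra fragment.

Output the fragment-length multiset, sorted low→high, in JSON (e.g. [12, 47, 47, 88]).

Per-enzyme occurrences:
  LmaX TCTTG/3: at [11, 22, 46] ⇒ [14, 25, 49]
  OquIII ACAC/1: at [59] ⇒ [60]
  GruIII CCTA/3: at [1, 7] ⇒ [4, 10]
  FykX AATGCCA/2: at [28, 39, 51] ⇒ [30, 41, 53]

All cut coordinates (distinct, sorted): [4, 10, 14, 25, 30, 41, 49, 53, 60]

Fragments:
  [0,4): 4 bp
  [4,10): 6 bp
  [10,14): 4 bp
  [14,25): 11 bp
  [25,30): 5 bp
  [30,41): 11 bp
  [41,49): 8 bp
  [49,53): 4 bp
  [53,60): 7 bp
  [60,73): 13 bp

[4,4,4,5,6,7,8,11,11,13]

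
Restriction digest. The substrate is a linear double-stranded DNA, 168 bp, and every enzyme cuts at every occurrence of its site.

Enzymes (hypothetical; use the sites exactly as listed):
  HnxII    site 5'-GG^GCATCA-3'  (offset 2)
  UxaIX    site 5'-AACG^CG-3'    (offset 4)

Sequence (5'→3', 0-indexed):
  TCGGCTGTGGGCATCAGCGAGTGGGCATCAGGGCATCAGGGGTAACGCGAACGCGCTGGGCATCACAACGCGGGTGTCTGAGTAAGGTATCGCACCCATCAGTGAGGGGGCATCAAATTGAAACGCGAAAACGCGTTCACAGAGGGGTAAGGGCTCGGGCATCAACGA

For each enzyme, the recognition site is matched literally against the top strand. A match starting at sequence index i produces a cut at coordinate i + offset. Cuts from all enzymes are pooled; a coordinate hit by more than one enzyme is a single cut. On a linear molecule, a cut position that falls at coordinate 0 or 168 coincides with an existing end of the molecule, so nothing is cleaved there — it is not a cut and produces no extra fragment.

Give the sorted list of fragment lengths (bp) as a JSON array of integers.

[6,6,8,8,10,10,11,14,15,16,25,39]

Site scan:
  HnxII GGGCATCA/2: at [8, 22, 30, 57, 107, 156] ⇒ [10, 24, 32, 59, 109, 158]
  UxaIX AACGCG/4: at [43, 49, 66, 121, 129] ⇒ [47, 53, 70, 125, 133]

Pooled cuts: [10, 24, 32, 47, 53, 59, 70, 109, 125, 133, 158]

Fragments:
  [0,10): 10 bp
  [10,24): 14 bp
  [24,32): 8 bp
  [32,47): 15 bp
  [47,53): 6 bp
  [53,59): 6 bp
  [59,70): 11 bp
  [70,109): 39 bp
  [109,125): 16 bp
  [125,133): 8 bp
  [133,158): 25 bp
  [158,168): 10 bp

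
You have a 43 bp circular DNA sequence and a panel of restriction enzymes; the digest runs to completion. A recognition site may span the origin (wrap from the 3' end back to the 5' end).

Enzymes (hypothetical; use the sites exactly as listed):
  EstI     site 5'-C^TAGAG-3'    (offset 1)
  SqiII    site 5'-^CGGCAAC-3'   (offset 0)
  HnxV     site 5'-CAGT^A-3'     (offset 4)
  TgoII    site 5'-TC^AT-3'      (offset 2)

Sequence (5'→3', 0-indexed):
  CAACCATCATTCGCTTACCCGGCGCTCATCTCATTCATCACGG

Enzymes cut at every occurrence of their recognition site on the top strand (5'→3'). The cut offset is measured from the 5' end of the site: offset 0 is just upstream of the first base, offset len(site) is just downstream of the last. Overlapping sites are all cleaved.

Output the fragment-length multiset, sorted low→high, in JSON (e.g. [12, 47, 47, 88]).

[4,4,5,11,19]

Per-enzyme occurrences:
  EstI (CTAGAG, off=1): no sites
  SqiII (CGGCAAC, off=0): starts [40] → cuts [40]
  HnxV (CAGTA, off=4): no sites
  TgoII (TCAT, off=2): starts [6, 25, 30, 34] → cuts [8, 27, 32, 36]

Pooled cuts: [8, 27, 32, 36, 40]

Fragment lengths:
  8→27: 19 bp
  27→32: 5 bp
  32→36: 4 bp
  36→40: 4 bp
  40→8 (wrap): 43-40+8 = 11 bp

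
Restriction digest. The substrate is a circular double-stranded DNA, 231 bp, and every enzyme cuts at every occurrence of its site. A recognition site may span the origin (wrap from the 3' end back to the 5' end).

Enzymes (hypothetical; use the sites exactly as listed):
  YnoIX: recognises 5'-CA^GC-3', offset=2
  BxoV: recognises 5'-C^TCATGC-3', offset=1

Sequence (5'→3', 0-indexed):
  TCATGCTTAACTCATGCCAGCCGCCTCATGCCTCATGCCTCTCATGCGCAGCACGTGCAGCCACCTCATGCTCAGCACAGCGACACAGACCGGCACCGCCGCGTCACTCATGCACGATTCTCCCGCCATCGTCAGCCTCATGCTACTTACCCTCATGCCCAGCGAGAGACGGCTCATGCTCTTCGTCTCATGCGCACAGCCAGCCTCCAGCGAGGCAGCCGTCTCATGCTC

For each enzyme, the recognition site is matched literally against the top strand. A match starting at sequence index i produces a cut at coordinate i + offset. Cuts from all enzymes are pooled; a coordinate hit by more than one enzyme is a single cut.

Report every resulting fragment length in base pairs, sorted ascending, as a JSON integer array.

Per-enzyme occurrences:
  YnoIX CAGC/2: at [17, 48, 57, 72, 77, 132, 159, 196, 200, 207, 215] ⇒ [19, 50, 59, 74, 79, 134, 161, 198, 202, 209, 217]
  BxoV CTCATGC/1: at [10, 24, 31, 40, 64, 106, 136, 151, 172, 186, 222, 230] ⇒ [0, 11, 25, 32, 41, 65, 107, 137, 152, 173, 187, 223]

All cut coordinates (distinct, sorted): [0, 11, 19, 25, 32, 41, 50, 59, 65, 74, 79, 107, 134, 137, 152, 161, 173, 187, 198, 202, 209, 217, 223]

Fragments:
  0→11: 11 bp
  11→19: 8 bp
  19→25: 6 bp
  25→32: 7 bp
  32→41: 9 bp
  41→50: 9 bp
  50→59: 9 bp
  59→65: 6 bp
  65→74: 9 bp
  74→79: 5 bp
  79→107: 28 bp
  107→134: 27 bp
  134→137: 3 bp
  137→152: 15 bp
  152→161: 9 bp
  161→173: 12 bp
  173→187: 14 bp
  187→198: 11 bp
  198→202: 4 bp
  202→209: 7 bp
  209→217: 8 bp
  217→223: 6 bp
  223→0 (wrap): 231-223+0 = 8 bp

[3,4,5,6,6,6,7,7,8,8,8,9,9,9,9,9,11,11,12,14,15,27,28]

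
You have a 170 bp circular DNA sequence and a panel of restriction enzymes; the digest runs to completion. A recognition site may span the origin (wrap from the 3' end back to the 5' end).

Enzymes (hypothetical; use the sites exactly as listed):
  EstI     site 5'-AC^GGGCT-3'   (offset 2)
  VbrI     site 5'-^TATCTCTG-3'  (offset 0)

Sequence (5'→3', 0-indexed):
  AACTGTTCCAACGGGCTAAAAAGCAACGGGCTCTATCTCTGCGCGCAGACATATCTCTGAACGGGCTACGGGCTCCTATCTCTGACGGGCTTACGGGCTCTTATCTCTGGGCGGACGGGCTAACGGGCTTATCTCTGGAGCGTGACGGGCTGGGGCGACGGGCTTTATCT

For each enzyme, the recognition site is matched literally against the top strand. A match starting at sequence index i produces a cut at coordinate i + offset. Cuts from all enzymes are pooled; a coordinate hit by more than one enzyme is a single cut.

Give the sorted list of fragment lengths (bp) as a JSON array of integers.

[5,6,7,7,7,8,8,10,11,13,15,15,17,18,23]

Scan for sites:
  EstI (ACGGGCT, off=2): starts [10, 25, 60, 67, 84, 92, 114, 122, 144, 157] → cuts [12, 27, 62, 69, 86, 94, 116, 124, 146, 159]
  VbrI (TATCTCTG, off=0): starts [33, 51, 76, 101, 129] → cuts [33, 51, 76, 101, 129]

All cut coordinates (distinct, sorted): [12, 27, 33, 51, 62, 69, 76, 86, 94, 101, 116, 124, 129, 146, 159]

Fragments:
  12→27: 15 bp
  27→33: 6 bp
  33→51: 18 bp
  51→62: 11 bp
  62→69: 7 bp
  69→76: 7 bp
  76→86: 10 bp
  86→94: 8 bp
  94→101: 7 bp
  101→116: 15 bp
  116→124: 8 bp
  124→129: 5 bp
  129→146: 17 bp
  146→159: 13 bp
  159→12 (wrap): 170-159+12 = 23 bp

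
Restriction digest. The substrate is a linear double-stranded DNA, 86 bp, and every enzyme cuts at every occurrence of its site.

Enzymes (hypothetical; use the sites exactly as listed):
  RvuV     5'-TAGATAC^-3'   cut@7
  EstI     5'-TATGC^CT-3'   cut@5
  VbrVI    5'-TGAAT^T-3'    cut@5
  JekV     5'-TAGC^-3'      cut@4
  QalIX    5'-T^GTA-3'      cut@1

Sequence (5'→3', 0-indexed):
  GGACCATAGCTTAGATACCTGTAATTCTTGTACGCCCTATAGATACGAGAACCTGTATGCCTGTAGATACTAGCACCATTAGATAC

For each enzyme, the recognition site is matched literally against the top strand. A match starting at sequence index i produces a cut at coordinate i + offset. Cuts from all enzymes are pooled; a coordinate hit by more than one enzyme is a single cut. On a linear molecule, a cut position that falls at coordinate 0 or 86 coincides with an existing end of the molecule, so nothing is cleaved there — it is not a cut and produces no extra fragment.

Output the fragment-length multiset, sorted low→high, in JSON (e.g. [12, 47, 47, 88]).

[2,2,4,6,8,8,8,9,10,12,17]

Scan for sites:
  RvuV (TAGATAC, off=7): starts [11, 39, 63, 79] → cuts [18, 46, 70] (position 86 is a terminus of the linear molecule — no cut)
  EstI (TATGCCT, off=5): starts [55] → cuts [60]
  VbrVI (TGAATT, off=5): no sites
  JekV (TAGC, off=4): starts [6, 70] → cuts [10, 74]
  QalIX (TGTA, off=1): starts [19, 28, 53, 61] → cuts [20, 29, 54, 62]

Pooled cuts: [10, 18, 20, 29, 46, 54, 60, 62, 70, 74]

Fragment lengths:
  [0,10): 10 bp
  [10,18): 8 bp
  [18,20): 2 bp
  [20,29): 9 bp
  [29,46): 17 bp
  [46,54): 8 bp
  [54,60): 6 bp
  [60,62): 2 bp
  [62,70): 8 bp
  [70,74): 4 bp
  [74,86): 12 bp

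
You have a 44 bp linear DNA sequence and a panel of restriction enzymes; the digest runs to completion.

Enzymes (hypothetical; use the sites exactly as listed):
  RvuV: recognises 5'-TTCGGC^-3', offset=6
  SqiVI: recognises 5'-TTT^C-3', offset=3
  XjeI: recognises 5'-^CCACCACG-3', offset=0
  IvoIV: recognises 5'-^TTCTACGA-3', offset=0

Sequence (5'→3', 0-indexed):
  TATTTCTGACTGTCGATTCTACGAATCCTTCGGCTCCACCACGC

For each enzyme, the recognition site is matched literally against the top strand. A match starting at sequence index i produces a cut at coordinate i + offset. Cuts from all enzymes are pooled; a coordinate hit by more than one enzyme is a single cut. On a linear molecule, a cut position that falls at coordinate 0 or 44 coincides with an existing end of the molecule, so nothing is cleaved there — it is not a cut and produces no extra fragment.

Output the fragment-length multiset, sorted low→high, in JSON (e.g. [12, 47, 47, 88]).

[1,5,9,11,18]

Site scan:
  RvuV (TTCGGC, off=6): starts [28] → cuts [34]
  SqiVI (TTTC, off=3): starts [2] → cuts [5]
  XjeI (CCACCACG, off=0): starts [35] → cuts [35]
  IvoIV (TTCTACGA, off=0): starts [16] → cuts [16]

All cut coordinates (distinct, sorted): [5, 16, 34, 35]

Fragments:
  [0,5): 5 bp
  [5,16): 11 bp
  [16,34): 18 bp
  [34,35): 1 bp
  [35,44): 9 bp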